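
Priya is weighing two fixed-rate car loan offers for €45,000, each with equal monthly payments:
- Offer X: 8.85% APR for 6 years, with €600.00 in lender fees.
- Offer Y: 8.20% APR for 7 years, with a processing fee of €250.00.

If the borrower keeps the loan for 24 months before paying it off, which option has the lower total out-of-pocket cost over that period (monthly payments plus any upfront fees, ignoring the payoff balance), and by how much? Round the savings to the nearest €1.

Offer X: at 8.85% the monthly rate is 0.0073750, so the payment is 45,000 × 0.0073750 / (1 − 1.0073750^−72) = €807.80.
Offer Y: monthly rate = 8.2%/12 = 0.0068333; payment = 45,000 × 0.0068333 / (1 − (1+0.0068333)^−84) = €705.87.
Over 24 months: Offer X costs 24 × €807.80 + €600.00 = €19,987.20; Offer Y costs 24 × €705.87 + €250.00 = €17,190.88.
Offer Y is cheaper by €19,987.20 − €17,190.88 = €2,796.32.

Offer Y by €2,796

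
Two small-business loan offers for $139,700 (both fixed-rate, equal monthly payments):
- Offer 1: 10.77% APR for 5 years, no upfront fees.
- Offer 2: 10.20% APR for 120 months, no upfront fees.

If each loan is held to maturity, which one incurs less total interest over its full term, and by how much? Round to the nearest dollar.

Offer 1 by $42,113

Offer 1: at 10.77% the monthly rate is 0.0089750, so the payment is 139,700 × 0.0089750 / (1 − 1.0089750^−60) = $3,021.42.
Total interest on Offer 1 = 60 × $3,021.42 − $139,700 = $41,585.20.
Offer 2: monthly rate = 10.2%/12 = 0.0085000; payment = 139,700 × 0.0085000 / (1 − (1+0.0085000)^−120) = $1,861.65.
Total interest on Offer 2 = 120 × $1,861.65 − $139,700 = $83,698.00.
Offer 1 is lower by $42,112.80.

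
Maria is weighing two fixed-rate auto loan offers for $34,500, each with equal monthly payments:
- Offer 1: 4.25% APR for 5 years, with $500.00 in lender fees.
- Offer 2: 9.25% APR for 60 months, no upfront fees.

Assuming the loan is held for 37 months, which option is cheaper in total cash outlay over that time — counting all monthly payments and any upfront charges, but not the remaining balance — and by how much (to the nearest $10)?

Offer 1: monthly rate = 4.25%/12 = 0.0035417; payment = 34,500 × 0.0035417 / (1 − (1+0.0035417)^−60) = $639.27.
Offer 2: at 9.25% the monthly rate is 0.0077083, so the payment is 34,500 × 0.0077083 / (1 − 1.0077083^−60) = $720.36.
Over 37 months: Offer 1 costs 37 × $639.27 + $500.00 = $24,152.99; Offer 2 costs 37 × $720.36 = $26,653.32.
Offer 1 is cheaper by $26,653.32 − $24,152.99 = $2,500.33.

Offer 1 by $2,500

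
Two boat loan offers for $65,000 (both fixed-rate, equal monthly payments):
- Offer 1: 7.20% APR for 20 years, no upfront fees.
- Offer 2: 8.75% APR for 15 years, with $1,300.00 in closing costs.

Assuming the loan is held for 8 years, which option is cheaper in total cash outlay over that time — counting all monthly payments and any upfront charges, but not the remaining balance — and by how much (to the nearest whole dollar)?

Offer 1 by $14,535

Offer 1: at 7.20% the monthly rate is 0.0060000, so the payment is 65,000 × 0.0060000 / (1 − 1.0060000^−240) = $511.78.
Offer 2: monthly rate = 8.75%/12 = 0.0072917; payment = 65,000 × 0.0072917 / (1 − (1+0.0072917)^−180) = $649.64.
Over 96 months: Offer 1 costs 96 × $511.78 = $49,130.88; Offer 2 costs 96 × $649.64 + $1,300.00 = $63,665.44.
Offer 1 is cheaper by $63,665.44 − $49,130.88 = $14,534.56.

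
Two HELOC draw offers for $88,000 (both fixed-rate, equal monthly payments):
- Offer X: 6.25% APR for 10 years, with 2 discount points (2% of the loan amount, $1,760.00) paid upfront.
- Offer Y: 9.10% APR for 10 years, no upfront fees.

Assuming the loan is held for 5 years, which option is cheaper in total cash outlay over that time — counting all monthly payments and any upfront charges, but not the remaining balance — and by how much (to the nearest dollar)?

Offer X by $6,127

Offer X: at 6.25% the monthly rate is 0.0052083, so the payment is 88,000 × 0.0052083 / (1 − 1.0052083^−120) = $988.06.
Offer Y: monthly rate = 9.1%/12 = 0.0075833; payment = 88,000 × 0.0075833 / (1 − (1+0.0075833)^−120) = $1,119.51.
Over 60 months: Offer X costs 60 × $988.06 + $1,760.00 = $61,043.60; Offer Y costs 60 × $1,119.51 = $67,170.60.
Offer X is cheaper by $67,170.60 − $61,043.60 = $6,127.00.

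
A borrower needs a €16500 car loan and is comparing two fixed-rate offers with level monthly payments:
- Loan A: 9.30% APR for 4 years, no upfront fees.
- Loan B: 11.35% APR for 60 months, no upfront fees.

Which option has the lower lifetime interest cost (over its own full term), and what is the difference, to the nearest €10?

Loan A by €1,880

Loan A: at 9.30% the monthly rate is 0.0077500, so the payment is 16,500 × 0.0077500 / (1 − 1.0077500^−48) = €412.96.
Total interest on Loan A = 48 × €412.96 − €16,500 = €3,322.08.
Loan B: at 11.35% the monthly rate is 0.0094583, so the payment is 16,500 × 0.0094583 / (1 − 1.0094583^−60) = €361.64.
Total interest on Loan B = 60 × €361.64 − €16,500 = €5,198.40.
Loan A is lower by €1,876.32.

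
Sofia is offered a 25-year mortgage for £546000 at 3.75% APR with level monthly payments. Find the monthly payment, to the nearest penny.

At 3.75% the monthly rate is 0.0031250, so the payment is 546,000 × 0.0031250 / (1 − 1.0031250^−300) = £2,807.16.

£2,807.16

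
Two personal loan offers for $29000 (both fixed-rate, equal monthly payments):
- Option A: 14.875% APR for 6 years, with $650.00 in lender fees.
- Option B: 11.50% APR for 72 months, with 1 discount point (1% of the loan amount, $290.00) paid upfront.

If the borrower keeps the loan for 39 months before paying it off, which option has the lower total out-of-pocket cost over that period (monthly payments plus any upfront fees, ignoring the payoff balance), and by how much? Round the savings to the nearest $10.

Option A: monthly rate = 14.875%/12 = 0.0123958; payment = 29,000 × 0.0123958 / (1 − (1+0.0123958)^−72) = $611.24.
Option B: at 11.50% the monthly rate is 0.0095833, so the payment is 29,000 × 0.0095833 / (1 − 1.0095833^−72) = $559.44.
Over 39 months: Option A costs 39 × $611.24 + $650.00 = $24,488.36; Option B costs 39 × $559.44 + $290.00 = $22,108.16.
Option B is cheaper by $24,488.36 − $22,108.16 = $2,380.20.

Option B by $2,380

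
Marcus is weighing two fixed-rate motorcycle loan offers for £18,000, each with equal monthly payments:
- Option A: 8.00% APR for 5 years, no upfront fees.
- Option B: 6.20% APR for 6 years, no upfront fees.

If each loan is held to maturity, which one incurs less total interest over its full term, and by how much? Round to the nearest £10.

Option B by £300

Option A: monthly rate = 8%/12 = 0.0066667; payment = 18,000 × 0.0066667 / (1 − (1+0.0066667)^−60) = £364.98.
Total interest on Option A = 60 × £364.98 − £18,000 = £3,898.80.
Option B: monthly rate = 6.2%/12 = 0.0051667; payment = 18,000 × 0.0051667 / (1 − (1+0.0051667)^−72) = £300.01.
Total interest on Option B = 72 × £300.01 − £18,000 = £3,600.72.
Option B is lower by £298.08.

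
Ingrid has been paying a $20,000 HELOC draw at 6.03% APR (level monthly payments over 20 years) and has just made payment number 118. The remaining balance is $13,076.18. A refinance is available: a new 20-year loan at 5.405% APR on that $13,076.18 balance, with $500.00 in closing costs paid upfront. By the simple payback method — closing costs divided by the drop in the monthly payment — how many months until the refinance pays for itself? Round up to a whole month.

10 months

Current payment = 20,000 × 6.03%/12 / (1 − (1+0.0050250)^−240) = $143.63.
Refinanced payment = 13,076.18 × 0.0045042 / (1 − (1+0.0045042)^−240) = $89.25.
Monthly savings = $143.63 − $89.25 = $54.38.
Break-even = $500.00 / $54.38 = 9.19 → 10 months.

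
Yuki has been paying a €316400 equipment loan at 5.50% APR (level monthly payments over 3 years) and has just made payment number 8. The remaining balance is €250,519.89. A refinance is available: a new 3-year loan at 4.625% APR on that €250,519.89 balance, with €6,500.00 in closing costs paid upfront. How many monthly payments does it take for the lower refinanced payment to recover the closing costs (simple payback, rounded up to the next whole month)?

Current payment = 316,400 × 5.5%/12 / (1 − (1+0.0045833)^−36) = €9,553.98.
Refinanced payment = 250,519.89 × 0.0038542 / (1 − (1+0.0038542)^−36) = €7,466.20.
Monthly savings = €9,553.98 − €7,466.20 = €2,087.78.
Break-even = €6,500.00 / €2,087.78 = 3.11 → 4 months.

4 months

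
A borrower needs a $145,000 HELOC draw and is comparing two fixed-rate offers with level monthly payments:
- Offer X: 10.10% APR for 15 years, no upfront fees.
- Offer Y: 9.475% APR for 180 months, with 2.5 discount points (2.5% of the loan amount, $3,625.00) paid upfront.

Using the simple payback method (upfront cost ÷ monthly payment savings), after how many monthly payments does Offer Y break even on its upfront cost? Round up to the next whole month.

Offer X: at 10.10% the monthly rate is 0.0084167, so the payment is 145,000 × 0.0084167 / (1 − 1.0084167^−180) = $1,567.06.
Offer Y: monthly rate = 9.475%/12 = 0.0078958; payment = 145,000 × 0.0078958 / (1 − (1+0.0078958)^−180) = $1,511.94.
Monthly savings = $1,567.06 − $1,511.94 = $55.12.
Break-even = $3,625.00 / $55.12 = 65.77 → 66 months.

66 months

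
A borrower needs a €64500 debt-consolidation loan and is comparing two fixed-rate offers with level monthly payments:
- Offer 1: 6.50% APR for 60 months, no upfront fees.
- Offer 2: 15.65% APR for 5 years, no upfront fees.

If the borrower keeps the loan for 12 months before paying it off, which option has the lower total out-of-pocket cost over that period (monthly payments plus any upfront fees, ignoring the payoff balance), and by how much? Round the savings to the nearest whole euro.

Offer 1: monthly rate = 6.5%/12 = 0.0054167; payment = 64,500 × 0.0054167 / (1 − (1+0.0054167)^−60) = €1,262.02.
Offer 2: at 15.65% the monthly rate is 0.0130417, so the payment is 64,500 × 0.0130417 / (1 − 1.0130417^−60) = €1,556.55.
Over 12 months: Offer 1 costs 12 × €1,262.02 = €15,144.24; Offer 2 costs 12 × €1,556.55 = €18,678.60.
Offer 1 is cheaper by €18,678.60 − €15,144.24 = €3,534.36.

Offer 1 by €3,534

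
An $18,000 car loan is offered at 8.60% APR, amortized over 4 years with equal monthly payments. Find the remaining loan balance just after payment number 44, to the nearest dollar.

With monthly rate i = 8.6%/12 = 0.0071667, the balance after k of n payments is P · [(1+i)^n − (1+i)^k] / [(1+i)^n − 1].
(1+0.0071667)^48 = 1.40884919 and (1+0.0071667)^44 = 1.36917553, so the balance is 18,000 × (1.40884919 − 1.36917553) / (1.40884919 − 1) = $1,746.67.

$1,747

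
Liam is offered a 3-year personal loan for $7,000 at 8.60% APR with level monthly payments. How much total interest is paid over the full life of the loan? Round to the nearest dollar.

$967

Monthly rate = 8.6%/12 = 0.0071667; payment = 7,000 × 0.0071667 / (1 − (1+0.0071667)^−36) = $221.30.
Total paid = 36 × $221.30 = $7,966.80; interest = $7,966.80 − $7,000 = $966.80.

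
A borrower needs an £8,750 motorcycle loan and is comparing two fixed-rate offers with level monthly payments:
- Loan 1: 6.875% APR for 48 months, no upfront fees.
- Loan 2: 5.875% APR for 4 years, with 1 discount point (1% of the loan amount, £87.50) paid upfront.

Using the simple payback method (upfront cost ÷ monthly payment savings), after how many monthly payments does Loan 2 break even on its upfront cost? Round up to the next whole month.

Loan 1: monthly rate = 6.875%/12 = 0.0057292; payment = 8,750 × 0.0057292 / (1 − (1+0.0057292)^−48) = £209.02.
Loan 2: at 5.875% the monthly rate is 0.0048958, so the payment is 8,750 × 0.0048958 / (1 − 1.0048958^−48) = £204.99.
Monthly savings = £209.02 − £204.99 = £4.03.
Break-even = £87.50 / £4.03 = 21.71 → 22 months.

22 months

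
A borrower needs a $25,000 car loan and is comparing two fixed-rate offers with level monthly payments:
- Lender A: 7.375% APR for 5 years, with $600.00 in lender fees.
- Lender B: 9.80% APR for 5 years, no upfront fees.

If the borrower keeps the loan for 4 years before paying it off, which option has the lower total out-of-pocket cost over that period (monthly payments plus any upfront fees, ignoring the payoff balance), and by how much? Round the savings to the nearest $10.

Lender A: monthly rate = 7.375%/12 = 0.0061458; payment = 25,000 × 0.0061458 / (1 − (1+0.0061458)^−60) = $499.47.
Lender B: monthly rate = 9.8%/12 = 0.0081667; payment = 25,000 × 0.0081667 / (1 − (1+0.0081667)^−60) = $528.72.
Over 48 months: Lender A costs 48 × $499.47 + $600.00 = $24,574.56; Lender B costs 48 × $528.72 = $25,378.56.
Lender A is cheaper by $25,378.56 − $24,574.56 = $804.00.

Lender A by $800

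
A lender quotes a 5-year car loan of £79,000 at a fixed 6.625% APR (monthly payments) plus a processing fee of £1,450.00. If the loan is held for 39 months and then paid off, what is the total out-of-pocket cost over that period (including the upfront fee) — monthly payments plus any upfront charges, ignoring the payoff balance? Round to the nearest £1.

Monthly rate = 6.625%/12 = 0.0055208; payment = 79,000 × 0.0055208 / (1 − (1+0.0055208)^−60) = £1,550.36.
Total outlay = 39 × £1,550.36 + £1,450.00 = £61,914.04.

£61,914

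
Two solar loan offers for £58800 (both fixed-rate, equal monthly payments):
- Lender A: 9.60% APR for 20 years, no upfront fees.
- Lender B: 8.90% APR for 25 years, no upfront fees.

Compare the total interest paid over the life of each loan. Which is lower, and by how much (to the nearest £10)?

Lender A by £14,360

Lender A: monthly rate = 9.6%/12 = 0.0080000; payment = 58,800 × 0.0080000 / (1 − (1+0.0080000)^−240) = £551.94.
Total interest on Lender A = 240 × £551.94 − £58,800 = £73,665.60.
Lender B: at 8.90% the monthly rate is 0.0074167, so the payment is 58,800 × 0.0074167 / (1 − 1.0074167^−300) = £489.43.
Total interest on Lender B = 300 × £489.43 − £58,800 = £88,029.00.
Lender A is lower by £14,363.40.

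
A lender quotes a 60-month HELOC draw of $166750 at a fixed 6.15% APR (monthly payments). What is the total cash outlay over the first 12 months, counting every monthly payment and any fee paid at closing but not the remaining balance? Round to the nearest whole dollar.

At 6.15% the monthly rate is 0.0051250, so the payment is 166,750 × 0.0051250 / (1 − 1.0051250^−60) = $3,235.39.
Total outlay = 12 × $3,235.39 = $38,824.68.

$38,825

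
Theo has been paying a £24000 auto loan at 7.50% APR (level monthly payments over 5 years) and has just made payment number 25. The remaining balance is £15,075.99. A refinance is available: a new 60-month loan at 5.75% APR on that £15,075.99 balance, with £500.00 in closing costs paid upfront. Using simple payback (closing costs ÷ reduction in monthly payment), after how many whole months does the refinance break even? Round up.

3 months

Current payment = 24,000 × 7.5%/12 / (1 − (1+0.0062500)^−60) = £480.91.
Refinanced payment = 15,075.99 × 0.0047917 / (1 − (1+0.0047917)^−60) = £289.71.
Monthly savings = £480.91 − £289.71 = £191.20.
Break-even = £500.00 / £191.20 = 2.62 → 3 months.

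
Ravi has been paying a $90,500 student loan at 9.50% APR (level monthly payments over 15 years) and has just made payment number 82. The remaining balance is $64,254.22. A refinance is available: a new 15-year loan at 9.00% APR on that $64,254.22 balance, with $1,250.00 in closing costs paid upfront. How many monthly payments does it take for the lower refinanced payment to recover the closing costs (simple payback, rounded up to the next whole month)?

Current payment = 90,500 × 9.5%/12 / (1 − (1+0.0079167)^−180) = $945.02.
Refinanced payment = 64,254.22 × 0.0075000 / (1 − (1+0.0075000)^−180) = $651.71.
Monthly savings = $945.02 − $651.71 = $293.31.
Break-even = $1,250.00 / $293.31 = 4.26 → 5 months.

5 months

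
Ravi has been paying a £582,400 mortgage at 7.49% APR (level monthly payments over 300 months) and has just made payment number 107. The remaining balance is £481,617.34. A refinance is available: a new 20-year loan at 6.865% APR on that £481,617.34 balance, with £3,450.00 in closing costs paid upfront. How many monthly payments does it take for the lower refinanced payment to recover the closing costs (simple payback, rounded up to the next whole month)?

6 months

Current payment = 582,400 × 7.49%/12 / (1 − (1+0.0062417)^−300) = £4,300.10.
Refinanced payment = 481,617.34 × 0.0057208 / (1 − (1+0.0057208)^−240) = £3,695.05.
Monthly savings = £4,300.10 − £3,695.05 = £605.05.
Break-even = £3,450.00 / £605.05 = 5.70 → 6 months.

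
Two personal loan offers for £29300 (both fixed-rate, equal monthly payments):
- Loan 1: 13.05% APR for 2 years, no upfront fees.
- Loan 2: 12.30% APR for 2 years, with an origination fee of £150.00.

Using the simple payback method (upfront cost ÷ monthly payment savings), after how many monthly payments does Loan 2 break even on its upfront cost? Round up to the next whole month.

15 months

Loan 1: monthly rate = 13.05%/12 = 0.0108750; payment = 29,300 × 0.0108750 / (1 − (1+0.0108750)^−24) = £1,393.66.
Loan 2: monthly rate = 12.3%/12 = 0.0102500; payment = 29,300 × 0.0102500 / (1 − (1+0.0102500)^−24) = £1,383.36.
Monthly savings = £1,393.66 − £1,383.36 = £10.30.
Break-even = £150.00 / £10.30 = 14.56 → 15 months.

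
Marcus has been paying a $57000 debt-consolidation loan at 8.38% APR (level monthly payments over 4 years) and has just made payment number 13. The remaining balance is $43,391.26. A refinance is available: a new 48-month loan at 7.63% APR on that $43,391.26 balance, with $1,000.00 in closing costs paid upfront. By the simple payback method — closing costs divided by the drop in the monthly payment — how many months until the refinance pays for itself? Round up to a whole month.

3 months

Current payment = 57,000 × 8.38%/12 / (1 − (1+0.0069833)^−48) = $1,401.73.
Refinanced payment = 43,391.26 × 0.0063583 / (1 − (1+0.0063583)^−48) = $1,051.79.
Monthly savings = $1,401.73 − $1,051.79 = $349.94.
Break-even = $1,000.00 / $349.94 = 2.86 → 3 months.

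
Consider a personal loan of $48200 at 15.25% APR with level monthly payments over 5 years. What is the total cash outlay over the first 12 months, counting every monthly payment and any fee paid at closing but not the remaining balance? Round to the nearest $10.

Monthly rate = 15.25%/12 = 0.0127083; payment = 48,200 × 0.0127083 / (1 − (1+0.0127083)^−60) = $1,153.01.
Total outlay = 12 × $1,153.01 = $13,836.12.

$13,840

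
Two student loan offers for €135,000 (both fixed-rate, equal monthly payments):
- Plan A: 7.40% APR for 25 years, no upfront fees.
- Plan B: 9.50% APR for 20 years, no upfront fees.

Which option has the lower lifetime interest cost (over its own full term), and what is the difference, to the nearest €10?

Plan A: monthly rate = 7.4%/12 = 0.0061667; payment = 135,000 × 0.0061667 / (1 − (1+0.0061667)^−300) = €988.87.
Total interest on Plan A = 300 × €988.87 − €135,000 = €161,661.00.
Plan B: monthly rate = 9.5%/12 = 0.0079167; payment = 135,000 × 0.0079167 / (1 − (1+0.0079167)^−240) = €1,258.38.
Total interest on Plan B = 240 × €1,258.38 − €135,000 = €167,011.20.
Plan A is lower by €5,350.20.

Plan A by €5,350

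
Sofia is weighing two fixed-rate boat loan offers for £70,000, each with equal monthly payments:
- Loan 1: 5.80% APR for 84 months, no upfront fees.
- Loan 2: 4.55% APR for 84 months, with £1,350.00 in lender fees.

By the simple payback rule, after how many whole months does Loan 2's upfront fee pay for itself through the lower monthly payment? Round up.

Loan 1: monthly rate = 5.8%/12 = 0.0048333; payment = 70,000 × 0.0048333 / (1 − (1+0.0048333)^−84) = £1,015.90.
Loan 2: monthly rate = 4.55%/12 = 0.0037917; payment = 70,000 × 0.0037917 / (1 − (1+0.0037917)^−84) = £974.64.
Monthly savings = £1,015.90 − £974.64 = £41.26.
Break-even = £1,350.00 / £41.26 = 32.72 → 33 months.

33 months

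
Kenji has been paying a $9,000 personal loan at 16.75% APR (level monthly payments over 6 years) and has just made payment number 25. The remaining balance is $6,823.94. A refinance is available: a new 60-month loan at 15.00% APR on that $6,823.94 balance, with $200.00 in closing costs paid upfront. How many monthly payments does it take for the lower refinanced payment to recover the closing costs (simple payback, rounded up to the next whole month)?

Current payment = 9,000 × 16.75%/12 / (1 − (1+0.0139583)^−72) = $198.96.
Refinanced payment = 6,823.94 × 0.0125000 / (1 − (1+0.0125000)^−60) = $162.34.
Monthly savings = $198.96 − $162.34 = $36.62.
Break-even = $200.00 / $36.62 = 5.46 → 6 months.

6 months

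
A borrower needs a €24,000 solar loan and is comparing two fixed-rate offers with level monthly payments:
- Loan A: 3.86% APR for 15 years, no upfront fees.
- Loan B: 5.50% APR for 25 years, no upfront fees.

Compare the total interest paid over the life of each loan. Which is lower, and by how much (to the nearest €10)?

Loan A: at 3.86% the monthly rate is 0.0032167, so the payment is 24,000 × 0.0032167 / (1 − 1.0032167^−180) = €175.85.
Total interest on Loan A = 180 × €175.85 − €24,000 = €7,653.00.
Loan B: monthly rate = 5.5%/12 = 0.0045833; payment = 24,000 × 0.0045833 / (1 − (1+0.0045833)^−300) = €147.38.
Total interest on Loan B = 300 × €147.38 − €24,000 = €20,214.00.
Loan A is lower by €12,561.00.

Loan A by €12,560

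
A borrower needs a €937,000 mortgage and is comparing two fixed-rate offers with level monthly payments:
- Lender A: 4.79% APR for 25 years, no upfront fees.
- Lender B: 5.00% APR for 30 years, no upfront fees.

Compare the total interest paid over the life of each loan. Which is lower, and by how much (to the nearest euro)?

Lender A: monthly rate = 4.79%/12 = 0.0039917; payment = 937,000 × 0.0039917 / (1 − (1+0.0039917)^−300) = €5,363.58.
Total interest on Lender A = 300 × €5,363.58 − €937,000 = €672,074.00.
Lender B: monthly rate = 5%/12 = 0.0041667; payment = 937,000 × 0.0041667 / (1 − (1+0.0041667)^−360) = €5,030.02.
Total interest on Lender B = 360 × €5,030.02 − €937,000 = €873,807.20.
Lender A is lower by €201,733.20.

Lender A by €201,733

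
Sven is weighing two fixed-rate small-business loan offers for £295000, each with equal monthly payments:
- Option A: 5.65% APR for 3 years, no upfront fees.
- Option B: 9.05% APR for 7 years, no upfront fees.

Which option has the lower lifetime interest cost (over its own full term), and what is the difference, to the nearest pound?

Option A: monthly rate = 5.65%/12 = 0.0047083; payment = 295,000 × 0.0047083 / (1 − (1+0.0047083)^−36) = £8,927.76.
Total interest on Option A = 36 × £8,927.76 − £295,000 = £26,399.36.
Option B: at 9.05% the monthly rate is 0.0075417, so the payment is 295,000 × 0.0075417 / (1 − 1.0075417^−84) = £4,753.77.
Total interest on Option B = 84 × £4,753.77 − £295,000 = £104,316.68.
Option A is lower by £77,917.32.

Option A by £77,917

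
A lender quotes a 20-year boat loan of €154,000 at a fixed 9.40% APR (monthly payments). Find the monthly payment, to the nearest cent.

Monthly rate = 9.4%/12 = 0.0078333; payment = 154,000 × 0.0078333 / (1 − (1+0.0078333)^−240) = €1,425.44.

€1,425.44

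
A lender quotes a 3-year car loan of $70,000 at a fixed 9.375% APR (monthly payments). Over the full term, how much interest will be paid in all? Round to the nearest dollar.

$10,576

Monthly rate = 9.375%/12 = 0.0078125; payment = 70,000 × 0.0078125 / (1 − (1+0.0078125)^−36) = $2,238.22.
Total paid = 36 × $2,238.22 = $80,575.92; interest = $80,575.92 − $70,000 = $10,575.92.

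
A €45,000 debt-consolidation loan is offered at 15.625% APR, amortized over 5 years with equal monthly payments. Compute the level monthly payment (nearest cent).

€1,085.37

Monthly rate = 15.625%/12 = 0.0130208; payment = 45,000 × 0.0130208 / (1 − (1+0.0130208)^−60) = €1,085.37.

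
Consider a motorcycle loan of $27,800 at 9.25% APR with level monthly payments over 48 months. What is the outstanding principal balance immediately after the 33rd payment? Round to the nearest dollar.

With monthly rate i = 9.25%/12 = 0.0077083, the balance after k of n payments is P · [(1+i)^n − (1+i)^k] / [(1+i)^n − 1].
(1+0.0077083)^48 = 1.44568209 and (1+0.0077083)^33 = 1.28839803, so the balance is 27,800 × (1.44568209 − 1.28839803) / (1.44568209 − 1) = $9,810.80.

$9,811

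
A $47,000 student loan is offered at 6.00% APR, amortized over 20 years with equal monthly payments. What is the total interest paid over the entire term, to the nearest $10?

$33,810

At 6.00% the monthly rate is 0.0050000, so the payment is 47,000 × 0.0050000 / (1 − 1.0050000^−240) = $336.72.
Total paid = 240 × $336.72 = $80,812.80; interest = $80,812.80 − $47,000 = $33,812.80.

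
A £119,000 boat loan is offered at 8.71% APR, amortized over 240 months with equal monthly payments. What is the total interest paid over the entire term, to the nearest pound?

At 8.71% the monthly rate is 0.0072583, so the payment is 119,000 × 0.0072583 / (1 − 1.0072583^−240) = £1,048.58.
Total paid = 240 × £1,048.58 = £251,659.20; interest = £251,659.20 − £119,000 = £132,659.20.

£132,659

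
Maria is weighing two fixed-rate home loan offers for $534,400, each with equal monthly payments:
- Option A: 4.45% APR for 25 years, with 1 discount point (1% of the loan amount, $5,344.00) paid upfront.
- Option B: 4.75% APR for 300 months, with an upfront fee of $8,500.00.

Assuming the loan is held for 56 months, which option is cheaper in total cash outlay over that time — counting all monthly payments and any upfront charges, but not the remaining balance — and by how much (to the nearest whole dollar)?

Option A: monthly rate = 4.45%/12 = 0.0037083; payment = 534,400 × 0.0037083 / (1 − (1+0.0037083)^−300) = $2,955.22.
Option B: monthly rate = 4.75%/12 = 0.0039583; payment = 534,400 × 0.0039583 / (1 − (1+0.0039583)^−300) = $3,046.71.
Over 56 months: Option A costs 56 × $2,955.22 + $5,344.00 = $170,836.32; Option B costs 56 × $3,046.71 + $8,500.00 = $179,115.76.
Option A is cheaper by $179,115.76 − $170,836.32 = $8,279.44.

Option A by $8,279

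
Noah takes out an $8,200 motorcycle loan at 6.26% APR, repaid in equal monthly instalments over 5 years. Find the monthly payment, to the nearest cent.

Monthly rate = 6.26%/12 = 0.0052167; payment = 8,200 × 0.0052167 / (1 − (1+0.0052167)^−60) = $159.52.

$159.52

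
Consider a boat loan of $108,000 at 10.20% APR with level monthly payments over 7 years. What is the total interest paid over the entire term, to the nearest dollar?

$43,545

Monthly rate = 10.2%/12 = 0.0085000; payment = 108,000 × 0.0085000 / (1 − (1+0.0085000)^−84) = $1,804.11.
Total paid = 84 × $1,804.11 = $151,545.24; interest = $151,545.24 − $108,000 = $43,545.24.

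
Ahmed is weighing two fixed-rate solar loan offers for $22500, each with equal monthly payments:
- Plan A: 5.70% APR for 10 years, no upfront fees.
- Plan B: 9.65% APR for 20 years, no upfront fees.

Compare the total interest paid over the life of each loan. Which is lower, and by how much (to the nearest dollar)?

Plan A by $21,295

Plan A: at 5.70% the monthly rate is 0.0047500, so the payment is 22,500 × 0.0047500 / (1 − 1.0047500^−120) = $246.42.
Total interest on Plan A = 120 × $246.42 − $22,500 = $7,070.40.
Plan B: at 9.65% the monthly rate is 0.0080417, so the payment is 22,500 × 0.0080417 / (1 − 1.0080417^−240) = $211.94.
Total interest on Plan B = 240 × $211.94 − $22,500 = $28,365.60.
Plan A is lower by $21,295.20.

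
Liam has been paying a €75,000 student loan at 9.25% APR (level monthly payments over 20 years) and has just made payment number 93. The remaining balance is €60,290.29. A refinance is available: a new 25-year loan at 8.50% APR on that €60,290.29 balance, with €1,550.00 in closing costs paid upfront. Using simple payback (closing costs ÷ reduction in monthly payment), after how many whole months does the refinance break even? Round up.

Current payment = 75,000 × 9.25%/12 / (1 − (1+0.0077083)^−240) = €686.90.
Refinanced payment = 60,290.29 × 0.0070833 / (1 − (1+0.0070833)^−300) = €485.47.
Monthly savings = €686.90 − €485.47 = €201.43.
Break-even = €1,550.00 / €201.43 = 7.69 → 8 months.

8 months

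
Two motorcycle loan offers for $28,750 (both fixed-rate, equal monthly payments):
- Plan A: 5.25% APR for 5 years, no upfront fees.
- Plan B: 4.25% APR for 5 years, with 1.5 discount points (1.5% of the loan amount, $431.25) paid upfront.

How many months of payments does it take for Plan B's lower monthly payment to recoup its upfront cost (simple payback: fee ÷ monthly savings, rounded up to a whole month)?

Plan A: at 5.25% the monthly rate is 0.0043750, so the payment is 28,750 × 0.0043750 / (1 − 1.0043750^−60) = $545.85.
Plan B: at 4.25% the monthly rate is 0.0035417, so the payment is 28,750 × 0.0035417 / (1 − 1.0035417^−60) = $532.72.
Monthly savings = $545.85 − $532.72 = $13.13.
Break-even = $431.25 / $13.13 = 32.84 → 33 months.

33 months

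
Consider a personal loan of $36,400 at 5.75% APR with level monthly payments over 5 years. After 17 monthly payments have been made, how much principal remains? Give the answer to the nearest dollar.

With monthly rate i = 5.75%/12 = 0.0047917, the balance after k of n payments is P · [(1+i)^n − (1+i)^k] / [(1+i)^n − 1].
(1+0.0047917)^60 = 1.33217559 and (1+0.0047917)^17 = 1.08465698, so the balance is 36,400 × (1.33217559 − 1.08465698) / (1.33217559 − 1) = $27,123.24.

$27,123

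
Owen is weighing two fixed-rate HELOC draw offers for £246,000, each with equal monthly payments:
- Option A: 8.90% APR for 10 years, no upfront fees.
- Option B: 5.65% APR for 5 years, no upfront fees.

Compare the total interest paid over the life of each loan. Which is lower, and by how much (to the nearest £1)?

Option B by £89,395

Option A: monthly rate = 8.9%/12 = 0.0074167; payment = 246,000 × 0.0074167 / (1 − (1+0.0074167)^−120) = £3,102.93.
Total interest on Option A = 120 × £3,102.93 − £246,000 = £126,351.60.
Option B: monthly rate = 5.65%/12 = 0.0047083; payment = 246,000 × 0.0047083 / (1 − (1+0.0047083)^−60) = £4,715.94.
Total interest on Option B = 60 × £4,715.94 − £246,000 = £36,956.40.
Option B is lower by £89,395.20.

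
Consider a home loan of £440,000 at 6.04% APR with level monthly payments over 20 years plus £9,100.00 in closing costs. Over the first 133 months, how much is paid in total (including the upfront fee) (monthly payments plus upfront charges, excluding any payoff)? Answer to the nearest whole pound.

£429,707

At 6.04% the monthly rate is 0.0050333, so the payment is 440,000 × 0.0050333 / (1 − 1.0050333^−240) = £3,162.46.
Total outlay = 133 × £3,162.46 + £9,100.00 = £429,707.18.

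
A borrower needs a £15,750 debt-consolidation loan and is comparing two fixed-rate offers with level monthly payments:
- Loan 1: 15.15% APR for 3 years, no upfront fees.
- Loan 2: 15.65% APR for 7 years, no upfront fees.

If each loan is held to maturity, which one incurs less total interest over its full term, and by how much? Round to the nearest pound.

Loan 1: monthly rate = 15.15%/12 = 0.0126250; payment = 15,750 × 0.0126250 / (1 − (1+0.0126250)^−36) = £547.14.
Total interest on Loan 1 = 36 × £547.14 − £15,750 = £3,947.04.
Loan 2: monthly rate = 15.65%/12 = 0.0130417; payment = 15,750 × 0.0130417 / (1 − (1+0.0130417)^−84) = £309.70.
Total interest on Loan 2 = 84 × £309.70 − £15,750 = £10,264.80.
Loan 1 is lower by £6,317.76.

Loan 1 by £6,318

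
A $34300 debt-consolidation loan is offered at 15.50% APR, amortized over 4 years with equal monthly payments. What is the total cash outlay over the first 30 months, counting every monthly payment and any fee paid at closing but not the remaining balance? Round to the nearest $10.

Monthly rate = 15.5%/12 = 0.0129167; payment = 34,300 × 0.0129167 / (1 − (1+0.0129167)^−48) = $963.31.
Total outlay = 30 × $963.31 = $28,899.30.

$28,900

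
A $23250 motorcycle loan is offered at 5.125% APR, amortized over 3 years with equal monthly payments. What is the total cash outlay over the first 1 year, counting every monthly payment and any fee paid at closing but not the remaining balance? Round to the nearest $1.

$8,378

At 5.125% the monthly rate is 0.0042708, so the payment is 23,250 × 0.0042708 / (1 − 1.0042708^−36) = $698.13.
Total outlay = 12 × $698.13 = $8,377.56.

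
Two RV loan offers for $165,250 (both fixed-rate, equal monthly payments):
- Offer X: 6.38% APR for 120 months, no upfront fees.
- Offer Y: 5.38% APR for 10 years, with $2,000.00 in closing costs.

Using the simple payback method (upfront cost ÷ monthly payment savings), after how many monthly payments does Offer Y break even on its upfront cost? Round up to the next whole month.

Offer X: monthly rate = 6.38%/12 = 0.0053167; payment = 165,250 × 0.0053167 / (1 − (1+0.0053167)^−120) = $1,866.31.
Offer Y: at 5.38% the monthly rate is 0.0044833, so the payment is 165,250 × 0.0044833 / (1 − 1.0044833^−120) = $1,783.59.
Monthly savings = $1,866.31 − $1,783.59 = $82.72.
Break-even = $2,000.00 / $82.72 = 24.18 → 25 months.

25 months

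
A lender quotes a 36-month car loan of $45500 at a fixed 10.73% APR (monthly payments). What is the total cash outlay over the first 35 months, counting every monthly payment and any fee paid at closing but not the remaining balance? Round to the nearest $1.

$51,933

At 10.73% the monthly rate is 0.0089417, so the payment is 45,500 × 0.0089417 / (1 − 1.0089417^−36) = $1,483.80.
Total outlay = 35 × $1,483.80 = $51,933.00.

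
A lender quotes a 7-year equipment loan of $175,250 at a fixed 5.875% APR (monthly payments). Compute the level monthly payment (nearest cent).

$2,549.66

At 5.875% the monthly rate is 0.0048958, so the payment is 175,250 × 0.0048958 / (1 − 1.0048958^−84) = $2,549.66.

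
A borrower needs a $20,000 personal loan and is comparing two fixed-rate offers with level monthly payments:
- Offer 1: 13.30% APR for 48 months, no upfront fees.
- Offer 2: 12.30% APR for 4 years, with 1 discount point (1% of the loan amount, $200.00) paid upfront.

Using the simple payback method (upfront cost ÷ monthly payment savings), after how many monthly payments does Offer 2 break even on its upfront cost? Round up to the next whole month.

Offer 1: at 13.30% the monthly rate is 0.0110833, so the payment is 20,000 × 0.0110833 / (1 − 1.0110833^−48) = $539.53.
Offer 2: at 12.30% the monthly rate is 0.0102500, so the payment is 20,000 × 0.0102500 / (1 − 1.0102500^−48) = $529.63.
Monthly savings = $539.53 − $529.63 = $9.90.
Break-even = $200.00 / $9.90 = 20.20 → 21 months.

21 months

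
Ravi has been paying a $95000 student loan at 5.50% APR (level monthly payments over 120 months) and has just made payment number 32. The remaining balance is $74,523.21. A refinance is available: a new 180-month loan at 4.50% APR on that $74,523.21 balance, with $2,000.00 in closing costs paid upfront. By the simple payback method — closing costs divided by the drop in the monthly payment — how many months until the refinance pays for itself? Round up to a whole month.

5 months

Current payment = 95,000 × 5.5%/12 / (1 − (1+0.0045833)^−120) = $1,031.00.
Refinanced payment = 74,523.21 × 0.0037500 / (1 − (1+0.0037500)^−180) = $570.10.
Monthly savings = $1,031.00 − $570.10 = $460.90.
Break-even = $2,000.00 / $460.90 = 4.34 → 5 months.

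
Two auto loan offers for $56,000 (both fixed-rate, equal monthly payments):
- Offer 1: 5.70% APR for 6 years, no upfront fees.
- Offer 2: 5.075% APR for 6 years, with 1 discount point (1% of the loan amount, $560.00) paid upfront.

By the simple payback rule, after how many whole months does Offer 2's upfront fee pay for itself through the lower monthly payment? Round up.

35 months

Offer 1: monthly rate = 5.7%/12 = 0.0047500; payment = 56,000 × 0.0047500 / (1 − (1+0.0047500)^−72) = $920.17.
Offer 2: monthly rate = 5.075%/12 = 0.0042292; payment = 56,000 × 0.0042292 / (1 − (1+0.0042292)^−72) = $903.83.
Monthly savings = $920.17 − $903.83 = $16.34.
Break-even = $560.00 / $16.34 = 34.27 → 35 months.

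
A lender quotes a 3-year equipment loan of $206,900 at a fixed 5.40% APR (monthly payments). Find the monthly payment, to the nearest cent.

At 5.40% the monthly rate is 0.0045000, so the payment is 206,900 × 0.0045000 / (1 − 1.0045000^−36) = $6,238.20.

$6,238.20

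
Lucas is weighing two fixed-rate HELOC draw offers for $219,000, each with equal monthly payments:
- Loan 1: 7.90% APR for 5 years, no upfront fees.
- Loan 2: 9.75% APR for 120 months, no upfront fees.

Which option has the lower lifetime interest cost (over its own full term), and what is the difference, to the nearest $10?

Loan 1: at 7.90% the monthly rate is 0.0065833, so the payment is 219,000 × 0.0065833 / (1 − 1.0065833^−60) = $4,430.06.
Total interest on Loan 1 = 60 × $4,430.06 − $219,000 = $46,803.60.
Loan 2: at 9.75% the monthly rate is 0.0081250, so the payment is 219,000 × 0.0081250 / (1 − 1.0081250^−120) = $2,863.87.
Total interest on Loan 2 = 120 × $2,863.87 − $219,000 = $124,664.40.
Loan 1 is lower by $77,860.80.

Loan 1 by $77,860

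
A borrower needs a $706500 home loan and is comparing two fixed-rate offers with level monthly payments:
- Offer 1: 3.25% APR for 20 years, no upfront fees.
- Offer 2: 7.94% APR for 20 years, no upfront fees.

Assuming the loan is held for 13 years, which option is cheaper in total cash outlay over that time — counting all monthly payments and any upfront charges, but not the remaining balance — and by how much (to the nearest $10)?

Offer 1 by $292,630

Offer 1: at 3.25% the monthly rate is 0.0027083, so the payment is 706,500 × 0.0027083 / (1 − 1.0027083^−240) = $4,007.24.
Offer 2: at 7.94% the monthly rate is 0.0066167, so the payment is 706,500 × 0.0066167 / (1 − 1.0066167^−240) = $5,883.09.
Over 156 months: Offer 1 costs 156 × $4,007.24 = $625,129.44; Offer 2 costs 156 × $5,883.09 = $917,762.04.
Offer 1 is cheaper by $917,762.04 − $625,129.44 = $292,632.60.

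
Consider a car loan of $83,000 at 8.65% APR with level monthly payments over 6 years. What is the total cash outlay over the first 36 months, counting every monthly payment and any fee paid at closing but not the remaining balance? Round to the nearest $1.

At 8.65% the monthly rate is 0.0072083, so the payment is 83,000 × 0.0072083 / (1 − 1.0072083^−72) = $1,481.74.
Total outlay = 36 × $1,481.74 = $53,342.64.

$53,343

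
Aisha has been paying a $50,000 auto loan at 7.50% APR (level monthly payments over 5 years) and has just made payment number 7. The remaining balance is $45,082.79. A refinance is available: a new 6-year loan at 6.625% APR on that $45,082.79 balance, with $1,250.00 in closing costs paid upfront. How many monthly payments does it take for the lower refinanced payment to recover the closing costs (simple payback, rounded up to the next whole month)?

6 months

Current payment = 50,000 × 7.5%/12 / (1 − (1+0.0062500)^−60) = $1,001.90.
Refinanced payment = 45,082.79 × 0.0055208 / (1 − (1+0.0055208)^−72) = $760.52.
Monthly savings = $1,001.90 − $760.52 = $241.38.
Break-even = $1,250.00 / $241.38 = 5.18 → 6 months.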